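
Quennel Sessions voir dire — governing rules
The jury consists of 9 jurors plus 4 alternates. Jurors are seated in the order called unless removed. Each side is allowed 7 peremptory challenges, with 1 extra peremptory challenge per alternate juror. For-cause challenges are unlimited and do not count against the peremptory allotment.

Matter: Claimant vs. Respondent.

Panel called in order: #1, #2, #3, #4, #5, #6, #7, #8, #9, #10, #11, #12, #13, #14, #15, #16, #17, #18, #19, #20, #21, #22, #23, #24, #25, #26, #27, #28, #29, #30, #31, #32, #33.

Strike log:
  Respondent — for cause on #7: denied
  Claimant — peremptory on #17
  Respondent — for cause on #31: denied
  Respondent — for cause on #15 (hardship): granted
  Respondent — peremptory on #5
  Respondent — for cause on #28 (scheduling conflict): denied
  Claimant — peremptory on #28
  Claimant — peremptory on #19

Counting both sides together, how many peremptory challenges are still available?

18

Claimant allotment: 7 base + 1 × 4 alternates = 11. Respondent allotment: 7 base + 1 × 4 alternates = 11.
Claimant peremptories used: #17, #28, #19 — 3.
Respondent peremptories used: #5 — 1 (for-cause on #7, #31, #15, #28 don't count).
Remaining: (11 − 3) + (11 − 1) = 18.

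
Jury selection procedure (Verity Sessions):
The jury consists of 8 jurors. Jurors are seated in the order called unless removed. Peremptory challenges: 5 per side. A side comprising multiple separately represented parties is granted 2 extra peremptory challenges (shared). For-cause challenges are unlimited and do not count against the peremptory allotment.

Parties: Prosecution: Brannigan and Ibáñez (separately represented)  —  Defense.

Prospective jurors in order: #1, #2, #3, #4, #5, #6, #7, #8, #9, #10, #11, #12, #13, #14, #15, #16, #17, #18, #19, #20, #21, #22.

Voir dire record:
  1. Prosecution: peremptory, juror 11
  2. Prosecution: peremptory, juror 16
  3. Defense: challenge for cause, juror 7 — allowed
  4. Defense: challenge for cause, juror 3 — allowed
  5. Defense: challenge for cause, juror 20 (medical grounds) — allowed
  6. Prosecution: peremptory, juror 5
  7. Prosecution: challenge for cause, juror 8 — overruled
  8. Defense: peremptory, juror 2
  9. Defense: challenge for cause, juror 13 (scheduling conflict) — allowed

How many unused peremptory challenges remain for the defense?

Defense allotment: 5.
Defense peremptories used: #2 — 1 (for-cause on #7, #3, #20, #13 don't count).
Remaining: 5 − 1 = 4.

4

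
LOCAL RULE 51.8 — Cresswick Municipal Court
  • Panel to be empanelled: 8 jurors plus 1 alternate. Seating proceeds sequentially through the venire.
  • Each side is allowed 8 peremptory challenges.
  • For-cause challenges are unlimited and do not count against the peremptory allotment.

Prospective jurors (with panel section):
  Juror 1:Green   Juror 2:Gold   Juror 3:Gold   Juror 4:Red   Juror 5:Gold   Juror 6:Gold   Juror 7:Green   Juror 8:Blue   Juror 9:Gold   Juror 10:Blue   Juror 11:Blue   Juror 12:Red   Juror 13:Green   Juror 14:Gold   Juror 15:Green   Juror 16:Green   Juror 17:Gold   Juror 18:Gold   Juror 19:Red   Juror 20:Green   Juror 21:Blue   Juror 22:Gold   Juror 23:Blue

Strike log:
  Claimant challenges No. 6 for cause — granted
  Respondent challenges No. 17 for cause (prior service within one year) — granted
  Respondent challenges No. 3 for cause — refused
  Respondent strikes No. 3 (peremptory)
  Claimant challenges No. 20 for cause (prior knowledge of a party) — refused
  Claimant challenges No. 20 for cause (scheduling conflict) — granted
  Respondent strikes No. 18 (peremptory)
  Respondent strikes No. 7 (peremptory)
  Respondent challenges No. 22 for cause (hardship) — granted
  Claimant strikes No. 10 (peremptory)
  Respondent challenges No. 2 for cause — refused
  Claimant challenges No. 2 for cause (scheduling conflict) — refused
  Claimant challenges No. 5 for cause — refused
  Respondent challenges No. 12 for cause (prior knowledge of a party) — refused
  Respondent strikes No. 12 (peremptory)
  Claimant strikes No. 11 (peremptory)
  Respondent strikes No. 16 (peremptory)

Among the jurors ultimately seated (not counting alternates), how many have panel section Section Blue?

1

Removed: #3, #6, #7, #10, #11, #12, #16, #17, #18, #20, #22.
Seated jurors 1–8: #1, #2, #4, #5, #8, #9, #13, #14 (alternates #15 not counted).
Of those, in Section Blue: #8 → 1.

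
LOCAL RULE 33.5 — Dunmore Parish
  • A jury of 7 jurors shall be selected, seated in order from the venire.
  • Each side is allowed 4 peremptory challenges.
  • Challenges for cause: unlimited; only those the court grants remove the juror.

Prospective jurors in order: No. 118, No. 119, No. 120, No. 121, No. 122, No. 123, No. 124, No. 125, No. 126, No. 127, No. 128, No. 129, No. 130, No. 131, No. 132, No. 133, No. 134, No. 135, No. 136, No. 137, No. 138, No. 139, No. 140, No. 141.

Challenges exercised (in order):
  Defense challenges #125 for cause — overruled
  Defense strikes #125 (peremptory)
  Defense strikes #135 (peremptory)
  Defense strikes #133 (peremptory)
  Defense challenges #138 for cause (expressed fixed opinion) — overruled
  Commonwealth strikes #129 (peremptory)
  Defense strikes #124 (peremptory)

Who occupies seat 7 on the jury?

Removed: #124, #125, #129, #133, #135. (#138 stays — for-cause denied.)
Seating in order: seats 1–7 → #118, #119, #120, #121, #122, #123, #126.
So seat 7 is #126.

126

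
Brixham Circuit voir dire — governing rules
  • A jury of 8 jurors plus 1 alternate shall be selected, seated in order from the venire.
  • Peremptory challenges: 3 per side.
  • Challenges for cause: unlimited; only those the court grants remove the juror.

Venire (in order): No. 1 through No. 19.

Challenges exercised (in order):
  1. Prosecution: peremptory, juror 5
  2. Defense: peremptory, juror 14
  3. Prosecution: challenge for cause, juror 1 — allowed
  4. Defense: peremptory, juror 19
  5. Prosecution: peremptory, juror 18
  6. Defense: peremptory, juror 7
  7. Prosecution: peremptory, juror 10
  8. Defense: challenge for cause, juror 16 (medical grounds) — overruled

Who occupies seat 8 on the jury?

12

Removed: #1, #5, #7, #10, #14, #18, #19. (#16 stays — for-cause denied.)
Seating in order: seats 1–8 → #2, #3, #4, #6, #8, #9, #11, #12; alternates → #13.
So seat 8 is #12.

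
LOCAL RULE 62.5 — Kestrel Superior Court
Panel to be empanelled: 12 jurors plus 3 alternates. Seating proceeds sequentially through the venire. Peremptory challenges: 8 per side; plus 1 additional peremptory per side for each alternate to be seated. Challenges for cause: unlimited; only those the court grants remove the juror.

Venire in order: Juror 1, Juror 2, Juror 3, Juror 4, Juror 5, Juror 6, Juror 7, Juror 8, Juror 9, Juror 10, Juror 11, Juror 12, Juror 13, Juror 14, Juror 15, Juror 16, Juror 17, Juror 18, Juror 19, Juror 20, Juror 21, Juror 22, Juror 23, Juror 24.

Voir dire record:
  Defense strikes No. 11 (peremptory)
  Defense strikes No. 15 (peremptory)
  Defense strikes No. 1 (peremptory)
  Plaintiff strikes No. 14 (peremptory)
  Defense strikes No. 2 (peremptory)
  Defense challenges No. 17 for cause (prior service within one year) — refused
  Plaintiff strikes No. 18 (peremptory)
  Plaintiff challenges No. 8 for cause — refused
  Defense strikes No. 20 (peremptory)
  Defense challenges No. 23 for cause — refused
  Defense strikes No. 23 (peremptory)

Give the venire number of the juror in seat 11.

16

Removed: #1, #2, #11, #14, #15, #18, #20, #23. (#8, #17 stay — for-cause denied.)
Filling seats in venire order through position 11: #3, #4, #5, #6, #7, #8, #9, #10, #12, #13, #16.
So seat 11 is #16.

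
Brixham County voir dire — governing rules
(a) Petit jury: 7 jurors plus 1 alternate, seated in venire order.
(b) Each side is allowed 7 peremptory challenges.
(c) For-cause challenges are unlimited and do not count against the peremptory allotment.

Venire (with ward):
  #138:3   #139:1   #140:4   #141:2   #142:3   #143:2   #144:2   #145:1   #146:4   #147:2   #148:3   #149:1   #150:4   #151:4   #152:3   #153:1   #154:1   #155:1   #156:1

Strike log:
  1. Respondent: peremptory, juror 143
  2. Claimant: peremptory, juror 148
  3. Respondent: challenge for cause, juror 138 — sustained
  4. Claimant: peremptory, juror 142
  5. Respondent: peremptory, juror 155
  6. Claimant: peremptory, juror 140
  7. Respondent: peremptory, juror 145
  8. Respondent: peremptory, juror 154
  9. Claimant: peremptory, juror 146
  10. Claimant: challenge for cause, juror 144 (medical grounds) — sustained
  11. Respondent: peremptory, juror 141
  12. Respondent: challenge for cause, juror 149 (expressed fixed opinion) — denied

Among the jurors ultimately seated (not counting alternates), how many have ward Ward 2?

Removed: #138, #140, #141, #142, #143, #144, #145, #146, #148, #154, #155.
Seated jurors 1–7: #139, #147, #149, #150, #151, #152, #153 (alternates #156 not counted).
Of those, in Ward 2: #147 → 1.

1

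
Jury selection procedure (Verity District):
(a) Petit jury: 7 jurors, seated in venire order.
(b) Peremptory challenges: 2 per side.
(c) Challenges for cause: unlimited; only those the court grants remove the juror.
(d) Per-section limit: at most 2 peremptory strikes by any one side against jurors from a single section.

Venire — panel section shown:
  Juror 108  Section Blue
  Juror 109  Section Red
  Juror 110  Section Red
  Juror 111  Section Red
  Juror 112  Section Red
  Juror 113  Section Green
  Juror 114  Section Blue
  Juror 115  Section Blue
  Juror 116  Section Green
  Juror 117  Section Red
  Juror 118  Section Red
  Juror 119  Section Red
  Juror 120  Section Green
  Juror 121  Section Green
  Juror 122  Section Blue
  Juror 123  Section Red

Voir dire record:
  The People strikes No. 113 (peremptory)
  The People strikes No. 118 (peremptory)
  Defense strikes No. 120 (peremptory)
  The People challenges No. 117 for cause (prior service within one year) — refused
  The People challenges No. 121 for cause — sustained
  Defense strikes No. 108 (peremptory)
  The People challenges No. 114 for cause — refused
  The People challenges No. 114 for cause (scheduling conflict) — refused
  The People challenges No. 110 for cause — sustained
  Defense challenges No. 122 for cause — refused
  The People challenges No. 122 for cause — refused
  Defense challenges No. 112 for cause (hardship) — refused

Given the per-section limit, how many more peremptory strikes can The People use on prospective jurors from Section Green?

0

The People peremptories so far: #113, #118 — 2 of 2 used, 0 left overall.
Against Section Green: #113 — 1 used; per-section cap 2 leaves 1.
Binding limit: min(0, 1) = 0.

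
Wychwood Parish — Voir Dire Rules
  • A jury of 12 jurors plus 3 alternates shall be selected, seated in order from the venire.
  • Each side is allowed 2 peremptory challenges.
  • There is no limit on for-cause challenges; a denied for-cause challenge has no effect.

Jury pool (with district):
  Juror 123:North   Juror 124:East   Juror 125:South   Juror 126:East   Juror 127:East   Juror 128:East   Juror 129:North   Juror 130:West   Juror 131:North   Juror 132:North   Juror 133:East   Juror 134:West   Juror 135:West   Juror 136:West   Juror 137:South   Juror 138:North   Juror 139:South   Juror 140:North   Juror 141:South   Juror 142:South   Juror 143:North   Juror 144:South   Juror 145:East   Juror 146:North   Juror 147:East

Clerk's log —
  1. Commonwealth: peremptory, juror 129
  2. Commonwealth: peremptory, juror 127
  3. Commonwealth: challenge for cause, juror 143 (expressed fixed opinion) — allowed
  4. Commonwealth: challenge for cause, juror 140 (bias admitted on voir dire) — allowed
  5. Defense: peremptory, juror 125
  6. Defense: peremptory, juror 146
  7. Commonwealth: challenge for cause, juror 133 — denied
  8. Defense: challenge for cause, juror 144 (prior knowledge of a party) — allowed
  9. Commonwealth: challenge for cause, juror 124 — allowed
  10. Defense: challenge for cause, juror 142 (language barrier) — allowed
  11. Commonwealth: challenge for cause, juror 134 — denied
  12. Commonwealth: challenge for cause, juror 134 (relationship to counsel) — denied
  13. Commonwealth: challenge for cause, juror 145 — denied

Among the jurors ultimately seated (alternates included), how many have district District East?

4

Removed: #124, #125, #127, #129, #140, #142, #143, #144, #146.
Seated (15 incl. alternates): #123, #126, #128, #130, #131, #132, #133, #134, #135, #136, #137, #138, #139, #141, #145.
Of those, in District East: #126, #128, #133, #145 → 4.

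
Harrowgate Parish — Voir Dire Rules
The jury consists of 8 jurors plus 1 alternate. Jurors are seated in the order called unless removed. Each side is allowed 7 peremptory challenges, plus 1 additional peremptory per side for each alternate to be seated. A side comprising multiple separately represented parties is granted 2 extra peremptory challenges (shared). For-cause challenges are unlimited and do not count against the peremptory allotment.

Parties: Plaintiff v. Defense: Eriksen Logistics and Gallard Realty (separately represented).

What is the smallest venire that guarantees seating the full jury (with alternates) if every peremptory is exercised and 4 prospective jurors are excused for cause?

Seats to fill: 8 + 1 alternates = 9.
Peremptories — Plaintiff: 7 + 1×1 = 8; Defense: 7 + 1×1 + 2 = 10; total 18.
For-cause removals: 4.
Minimum venire: 9 + 18 + 4 = 31.

31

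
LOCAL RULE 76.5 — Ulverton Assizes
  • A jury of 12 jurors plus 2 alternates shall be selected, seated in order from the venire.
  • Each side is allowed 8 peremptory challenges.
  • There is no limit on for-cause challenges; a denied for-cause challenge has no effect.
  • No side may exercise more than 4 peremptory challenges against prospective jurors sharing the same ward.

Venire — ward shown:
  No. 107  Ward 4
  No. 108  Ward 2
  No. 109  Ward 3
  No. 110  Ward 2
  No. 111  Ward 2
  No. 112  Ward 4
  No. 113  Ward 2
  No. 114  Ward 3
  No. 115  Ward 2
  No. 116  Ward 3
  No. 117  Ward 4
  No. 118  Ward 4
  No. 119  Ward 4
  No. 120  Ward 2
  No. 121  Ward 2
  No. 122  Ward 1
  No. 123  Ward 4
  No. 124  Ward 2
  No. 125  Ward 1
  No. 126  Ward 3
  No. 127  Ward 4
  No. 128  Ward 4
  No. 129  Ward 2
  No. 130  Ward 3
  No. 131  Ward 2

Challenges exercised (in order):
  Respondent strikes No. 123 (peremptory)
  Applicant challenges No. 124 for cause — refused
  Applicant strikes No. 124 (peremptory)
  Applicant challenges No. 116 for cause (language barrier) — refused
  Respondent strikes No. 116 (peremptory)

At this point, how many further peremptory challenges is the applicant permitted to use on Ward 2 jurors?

Applicant peremptories so far: #124 — 1 of 8 used, 7 left overall.
Against Ward 2: #124 — 1 used; per-ward cap 4 leaves 3.
Binding limit: min(7, 3) = 3.

3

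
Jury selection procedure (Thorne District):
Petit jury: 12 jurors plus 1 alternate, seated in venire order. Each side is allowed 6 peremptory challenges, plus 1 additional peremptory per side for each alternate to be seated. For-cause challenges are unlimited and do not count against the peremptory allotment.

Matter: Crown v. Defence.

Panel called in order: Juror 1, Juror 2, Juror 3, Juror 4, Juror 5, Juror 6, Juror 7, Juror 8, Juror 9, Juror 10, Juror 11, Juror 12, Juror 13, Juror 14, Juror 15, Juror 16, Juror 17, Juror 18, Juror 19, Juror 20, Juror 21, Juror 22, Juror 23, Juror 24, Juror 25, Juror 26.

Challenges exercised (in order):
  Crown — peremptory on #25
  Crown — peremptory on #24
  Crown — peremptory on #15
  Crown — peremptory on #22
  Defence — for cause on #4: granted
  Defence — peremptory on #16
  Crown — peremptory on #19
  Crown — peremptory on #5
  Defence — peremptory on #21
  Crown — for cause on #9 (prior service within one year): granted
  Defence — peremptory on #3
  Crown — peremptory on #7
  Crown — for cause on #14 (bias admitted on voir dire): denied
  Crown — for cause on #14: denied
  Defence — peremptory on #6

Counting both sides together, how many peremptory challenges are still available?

3

Crown allotment: 6 base + 1 × 1 alternate = 7. Defence allotment: 6 base + 1 × 1 alternate = 7.
Crown peremptories used: #25, #24, #15, #22, #19, #5, #7 — 7 (for-cause on #9, #14, #14 don't count).
Defence peremptories used: #16, #21, #3, #6 — 4 (the for-cause on #4 doesn't count).
Remaining: (7 − 7) + (7 − 4) = 3.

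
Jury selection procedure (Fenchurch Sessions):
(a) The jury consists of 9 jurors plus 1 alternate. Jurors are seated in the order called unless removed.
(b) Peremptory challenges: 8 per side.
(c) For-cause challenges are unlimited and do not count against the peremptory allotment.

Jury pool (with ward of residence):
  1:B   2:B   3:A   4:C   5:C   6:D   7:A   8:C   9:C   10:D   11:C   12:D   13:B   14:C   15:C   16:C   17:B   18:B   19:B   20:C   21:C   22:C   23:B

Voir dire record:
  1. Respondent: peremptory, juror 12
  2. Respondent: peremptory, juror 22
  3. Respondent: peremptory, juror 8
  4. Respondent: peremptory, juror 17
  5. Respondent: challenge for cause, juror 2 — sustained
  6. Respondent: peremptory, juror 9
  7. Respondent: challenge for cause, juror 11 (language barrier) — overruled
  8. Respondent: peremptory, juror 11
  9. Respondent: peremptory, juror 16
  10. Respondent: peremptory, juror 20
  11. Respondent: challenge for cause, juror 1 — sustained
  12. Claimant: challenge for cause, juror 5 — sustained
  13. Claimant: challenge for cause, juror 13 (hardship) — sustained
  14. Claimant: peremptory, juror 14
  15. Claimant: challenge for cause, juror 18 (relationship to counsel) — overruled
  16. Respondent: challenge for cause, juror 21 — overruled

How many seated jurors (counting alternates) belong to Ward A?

Removed: #1, #2, #5, #8, #9, #11, #12, #13, #14, #16, #17, #20, #22.
Seated (10 incl. alternates): #3, #4, #6, #7, #10, #15, #18, #19, #21, #23.
Of those, in Ward A: #3, #7 → 2.

2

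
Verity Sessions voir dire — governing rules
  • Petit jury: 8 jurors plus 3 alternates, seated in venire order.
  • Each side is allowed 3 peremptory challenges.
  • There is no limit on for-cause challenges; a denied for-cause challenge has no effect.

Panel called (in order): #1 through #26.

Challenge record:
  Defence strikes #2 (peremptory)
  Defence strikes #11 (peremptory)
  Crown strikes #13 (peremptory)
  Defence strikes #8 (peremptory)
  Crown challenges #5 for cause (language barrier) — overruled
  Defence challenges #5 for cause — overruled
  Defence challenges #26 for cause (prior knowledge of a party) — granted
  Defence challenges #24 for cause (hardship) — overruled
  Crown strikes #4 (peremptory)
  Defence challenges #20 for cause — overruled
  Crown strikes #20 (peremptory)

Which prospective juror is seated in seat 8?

Removed: #2, #4, #8, #11, #13, #20, #26. (#5, #24 stay — for-cause denied.)
Seating in order: seats 1–8 → #1, #3, #5, #6, #7, #9, #10, #12; alternates → #14, #15, #16.
So seat 8 is #12.

12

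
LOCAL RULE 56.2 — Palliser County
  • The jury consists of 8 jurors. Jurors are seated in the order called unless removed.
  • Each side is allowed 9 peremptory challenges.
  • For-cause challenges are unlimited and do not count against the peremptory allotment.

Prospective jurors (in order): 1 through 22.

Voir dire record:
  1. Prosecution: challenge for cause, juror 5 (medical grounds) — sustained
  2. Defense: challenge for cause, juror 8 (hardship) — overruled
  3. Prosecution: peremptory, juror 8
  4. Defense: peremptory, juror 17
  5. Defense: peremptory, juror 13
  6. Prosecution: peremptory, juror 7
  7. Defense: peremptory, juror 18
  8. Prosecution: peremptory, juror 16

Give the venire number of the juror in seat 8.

Removed: #5, #7, #8, #13, #16, #17, #18.
Filling seats in venire order through position 8: #1, #2, #3, #4, #6, #9, #10, #11.
So seat 8 is #11.

11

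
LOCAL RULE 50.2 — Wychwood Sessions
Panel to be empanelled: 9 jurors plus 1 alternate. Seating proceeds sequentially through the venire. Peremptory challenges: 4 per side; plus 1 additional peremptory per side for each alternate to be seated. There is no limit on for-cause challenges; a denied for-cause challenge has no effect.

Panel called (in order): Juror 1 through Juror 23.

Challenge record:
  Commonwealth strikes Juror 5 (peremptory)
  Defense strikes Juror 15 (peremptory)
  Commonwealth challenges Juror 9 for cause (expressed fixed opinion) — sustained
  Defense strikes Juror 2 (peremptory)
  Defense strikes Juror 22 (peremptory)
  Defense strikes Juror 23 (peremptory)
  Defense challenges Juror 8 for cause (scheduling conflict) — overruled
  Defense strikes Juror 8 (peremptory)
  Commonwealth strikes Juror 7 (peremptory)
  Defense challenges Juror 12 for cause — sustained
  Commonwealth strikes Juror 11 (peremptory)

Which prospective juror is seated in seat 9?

17

Removed: #2, #5, #7, #8, #9, #11, #12, #15, #22, #23.
Seating in order: seats 1–9 → #1, #3, #4, #6, #10, #13, #14, #16, #17; alternates → #18.
So seat 9 is #17.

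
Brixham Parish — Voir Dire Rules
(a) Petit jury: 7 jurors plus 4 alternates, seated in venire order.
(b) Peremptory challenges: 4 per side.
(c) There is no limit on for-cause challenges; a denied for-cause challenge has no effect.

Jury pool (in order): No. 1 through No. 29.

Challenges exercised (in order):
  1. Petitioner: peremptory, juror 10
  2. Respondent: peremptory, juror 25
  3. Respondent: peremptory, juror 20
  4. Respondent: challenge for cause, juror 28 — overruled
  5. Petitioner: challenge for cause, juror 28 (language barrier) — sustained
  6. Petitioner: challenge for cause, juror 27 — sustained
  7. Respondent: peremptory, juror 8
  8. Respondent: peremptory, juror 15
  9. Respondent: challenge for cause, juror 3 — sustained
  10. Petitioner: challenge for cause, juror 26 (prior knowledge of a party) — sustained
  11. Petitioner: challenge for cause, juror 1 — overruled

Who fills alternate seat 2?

12

Removed: #3, #8, #10, #15, #20, #25, #26, #27, #28. (#1 stays — for-cause denied.)
Seating in order: seats 1–7 → #1, #2, #4, #5, #6, #7, #9; alternates → #11, #12, #13, #14.
So alternate 2 is #12.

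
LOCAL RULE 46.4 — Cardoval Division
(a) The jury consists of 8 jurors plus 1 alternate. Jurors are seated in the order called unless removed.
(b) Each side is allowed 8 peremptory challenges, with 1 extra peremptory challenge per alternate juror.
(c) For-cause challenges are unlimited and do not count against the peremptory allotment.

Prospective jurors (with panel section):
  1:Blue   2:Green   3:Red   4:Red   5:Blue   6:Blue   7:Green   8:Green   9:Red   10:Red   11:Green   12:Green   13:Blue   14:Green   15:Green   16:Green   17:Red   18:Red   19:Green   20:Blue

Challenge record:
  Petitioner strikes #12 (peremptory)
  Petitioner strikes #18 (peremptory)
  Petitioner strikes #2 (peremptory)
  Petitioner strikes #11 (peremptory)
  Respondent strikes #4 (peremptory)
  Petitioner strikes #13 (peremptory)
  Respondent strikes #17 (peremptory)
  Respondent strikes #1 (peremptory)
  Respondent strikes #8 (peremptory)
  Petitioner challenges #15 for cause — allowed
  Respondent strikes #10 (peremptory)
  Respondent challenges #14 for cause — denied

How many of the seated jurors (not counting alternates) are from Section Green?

4

Removed: #1, #2, #4, #8, #10, #11, #12, #13, #15, #17, #18.
Seated jurors 1–8: #3, #5, #6, #7, #9, #14, #16, #19 (alternates #20 not counted).
Of those, in Section Green: #7, #14, #16, #19 → 4.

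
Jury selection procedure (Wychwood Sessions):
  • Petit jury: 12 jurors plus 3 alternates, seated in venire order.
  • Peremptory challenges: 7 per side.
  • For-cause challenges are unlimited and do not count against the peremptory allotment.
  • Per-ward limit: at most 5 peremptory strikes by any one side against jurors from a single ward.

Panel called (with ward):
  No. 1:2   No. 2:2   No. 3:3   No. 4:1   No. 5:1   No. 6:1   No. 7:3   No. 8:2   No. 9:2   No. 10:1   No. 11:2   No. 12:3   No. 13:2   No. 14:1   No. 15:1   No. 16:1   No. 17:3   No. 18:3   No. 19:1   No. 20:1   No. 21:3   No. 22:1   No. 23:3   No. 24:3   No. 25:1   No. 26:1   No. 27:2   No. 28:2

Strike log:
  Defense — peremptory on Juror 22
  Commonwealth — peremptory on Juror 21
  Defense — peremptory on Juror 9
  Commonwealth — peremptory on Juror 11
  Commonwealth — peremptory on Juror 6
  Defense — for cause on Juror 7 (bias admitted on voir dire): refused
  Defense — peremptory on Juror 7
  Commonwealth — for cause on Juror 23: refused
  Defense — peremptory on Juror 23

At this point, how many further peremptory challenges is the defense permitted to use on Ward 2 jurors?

3

Defense peremptories so far: #22, #9, #7, #23 — 4 of 7 used, 3 left overall.
Against Ward 2: #9 — 1 used; per-ward cap 5 leaves 4.
Binding limit: min(3, 4) = 3.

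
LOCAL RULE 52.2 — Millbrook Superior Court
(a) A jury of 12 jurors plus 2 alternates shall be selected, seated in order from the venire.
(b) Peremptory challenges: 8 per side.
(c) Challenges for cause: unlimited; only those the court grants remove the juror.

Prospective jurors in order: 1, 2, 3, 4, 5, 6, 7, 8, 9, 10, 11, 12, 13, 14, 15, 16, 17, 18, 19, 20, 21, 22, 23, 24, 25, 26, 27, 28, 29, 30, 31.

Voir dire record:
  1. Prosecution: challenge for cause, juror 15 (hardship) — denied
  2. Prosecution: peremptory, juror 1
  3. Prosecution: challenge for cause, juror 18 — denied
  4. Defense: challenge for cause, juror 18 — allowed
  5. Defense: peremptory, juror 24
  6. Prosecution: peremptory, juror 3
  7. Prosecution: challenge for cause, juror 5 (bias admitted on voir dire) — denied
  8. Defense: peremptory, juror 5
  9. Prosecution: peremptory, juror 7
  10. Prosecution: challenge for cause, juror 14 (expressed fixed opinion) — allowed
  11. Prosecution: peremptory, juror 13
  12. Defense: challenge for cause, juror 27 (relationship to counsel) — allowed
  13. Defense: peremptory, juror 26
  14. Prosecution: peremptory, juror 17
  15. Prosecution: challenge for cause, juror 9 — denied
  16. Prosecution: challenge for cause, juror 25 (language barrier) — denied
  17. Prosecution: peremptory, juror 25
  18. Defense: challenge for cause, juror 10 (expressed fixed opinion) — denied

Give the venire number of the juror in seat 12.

20

Removed: #1, #3, #5, #7, #13, #14, #17, #18, #24, #25, #26, #27. (#9, #10, #15 stay — for-cause denied.)
Filling seats in venire order through position 12: #2, #4, #6, #8, #9, #10, #11, #12, #15, #16, #19, #20.
So seat 12 is #20.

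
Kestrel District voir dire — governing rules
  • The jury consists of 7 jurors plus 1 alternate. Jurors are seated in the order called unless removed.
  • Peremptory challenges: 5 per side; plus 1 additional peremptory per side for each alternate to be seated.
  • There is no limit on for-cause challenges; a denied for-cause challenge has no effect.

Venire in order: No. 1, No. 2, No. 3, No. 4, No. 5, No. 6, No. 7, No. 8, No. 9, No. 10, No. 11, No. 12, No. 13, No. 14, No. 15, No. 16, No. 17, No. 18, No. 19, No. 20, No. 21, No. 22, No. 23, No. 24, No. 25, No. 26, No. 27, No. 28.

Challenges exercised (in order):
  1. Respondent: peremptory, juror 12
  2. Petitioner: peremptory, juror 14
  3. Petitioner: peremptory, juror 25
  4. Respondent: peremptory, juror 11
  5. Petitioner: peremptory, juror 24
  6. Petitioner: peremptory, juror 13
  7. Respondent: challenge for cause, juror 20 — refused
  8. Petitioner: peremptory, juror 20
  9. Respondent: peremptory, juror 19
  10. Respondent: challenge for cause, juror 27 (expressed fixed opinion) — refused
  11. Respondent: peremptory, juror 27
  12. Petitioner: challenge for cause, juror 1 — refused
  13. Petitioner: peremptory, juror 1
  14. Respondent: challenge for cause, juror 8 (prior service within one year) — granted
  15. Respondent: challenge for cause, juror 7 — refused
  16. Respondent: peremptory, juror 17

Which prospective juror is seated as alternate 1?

Removed: #1, #8, #11, #12, #13, #14, #17, #19, #20, #24, #25, #27. (#7 stays — for-cause denied.)
Seating in order: seats 1–7 → #2, #3, #4, #5, #6, #7, #9; alternates → #10.
So alternate 1 is #10.

10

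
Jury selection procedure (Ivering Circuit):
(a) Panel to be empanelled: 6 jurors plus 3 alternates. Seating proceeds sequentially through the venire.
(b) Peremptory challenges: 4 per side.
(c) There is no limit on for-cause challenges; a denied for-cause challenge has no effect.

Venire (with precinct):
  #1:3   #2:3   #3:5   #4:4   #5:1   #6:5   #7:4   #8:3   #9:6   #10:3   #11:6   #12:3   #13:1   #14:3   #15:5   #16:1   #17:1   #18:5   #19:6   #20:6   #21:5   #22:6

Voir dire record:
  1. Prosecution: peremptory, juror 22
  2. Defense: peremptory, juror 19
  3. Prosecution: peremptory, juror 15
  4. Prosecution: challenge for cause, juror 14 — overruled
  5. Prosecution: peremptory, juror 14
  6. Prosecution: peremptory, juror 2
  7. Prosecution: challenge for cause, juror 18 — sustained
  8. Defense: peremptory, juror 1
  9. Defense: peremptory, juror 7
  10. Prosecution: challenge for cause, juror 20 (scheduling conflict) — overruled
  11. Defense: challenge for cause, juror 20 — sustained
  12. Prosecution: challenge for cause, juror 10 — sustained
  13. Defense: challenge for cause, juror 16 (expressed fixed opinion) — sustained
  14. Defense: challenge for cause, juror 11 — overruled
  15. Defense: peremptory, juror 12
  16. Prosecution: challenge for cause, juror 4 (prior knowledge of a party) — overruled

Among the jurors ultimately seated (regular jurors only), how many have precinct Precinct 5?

Removed: #1, #2, #7, #10, #12, #14, #15, #16, #18, #19, #20, #22.
Seated jurors 1–6: #3, #4, #5, #6, #8, #9 (alternates #11, #13, #17 not counted).
Of those, in Precinct 5: #3, #6 → 2.

2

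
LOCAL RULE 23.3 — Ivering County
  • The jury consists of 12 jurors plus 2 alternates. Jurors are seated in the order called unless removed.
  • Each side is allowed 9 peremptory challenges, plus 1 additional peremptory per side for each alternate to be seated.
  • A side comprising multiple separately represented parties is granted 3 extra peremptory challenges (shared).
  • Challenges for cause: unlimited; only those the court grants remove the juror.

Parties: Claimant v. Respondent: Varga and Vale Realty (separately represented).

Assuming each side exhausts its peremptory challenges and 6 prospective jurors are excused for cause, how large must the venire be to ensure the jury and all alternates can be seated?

Seats to fill: 12 + 2 alternates = 14.
Peremptories — Claimant: 9 + 1×2 = 11; Respondent: 9 + 1×2 + 3 = 14; total 25.
For-cause removals: 6.
Minimum venire: 14 + 25 + 6 = 45.

45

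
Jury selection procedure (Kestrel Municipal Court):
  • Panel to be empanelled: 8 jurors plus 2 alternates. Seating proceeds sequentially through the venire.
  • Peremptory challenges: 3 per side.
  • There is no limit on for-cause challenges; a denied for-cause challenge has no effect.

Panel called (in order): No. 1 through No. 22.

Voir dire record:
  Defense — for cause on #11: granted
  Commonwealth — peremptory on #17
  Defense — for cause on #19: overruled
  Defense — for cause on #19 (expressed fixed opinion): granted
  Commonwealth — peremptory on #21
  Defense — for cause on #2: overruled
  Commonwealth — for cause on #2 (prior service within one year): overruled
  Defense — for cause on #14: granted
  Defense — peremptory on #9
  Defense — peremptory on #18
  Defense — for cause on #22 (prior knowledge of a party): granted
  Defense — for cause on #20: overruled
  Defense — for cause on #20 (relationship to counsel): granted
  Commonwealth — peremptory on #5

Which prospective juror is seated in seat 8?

10

Removed: #5, #9, #11, #14, #17, #18, #19, #20, #21, #22. (#2 stays — for-cause denied.)
Seating in order: seats 1–8 → #1, #2, #3, #4, #6, #7, #8, #10; alternates → #12, #13.
So seat 8 is #10.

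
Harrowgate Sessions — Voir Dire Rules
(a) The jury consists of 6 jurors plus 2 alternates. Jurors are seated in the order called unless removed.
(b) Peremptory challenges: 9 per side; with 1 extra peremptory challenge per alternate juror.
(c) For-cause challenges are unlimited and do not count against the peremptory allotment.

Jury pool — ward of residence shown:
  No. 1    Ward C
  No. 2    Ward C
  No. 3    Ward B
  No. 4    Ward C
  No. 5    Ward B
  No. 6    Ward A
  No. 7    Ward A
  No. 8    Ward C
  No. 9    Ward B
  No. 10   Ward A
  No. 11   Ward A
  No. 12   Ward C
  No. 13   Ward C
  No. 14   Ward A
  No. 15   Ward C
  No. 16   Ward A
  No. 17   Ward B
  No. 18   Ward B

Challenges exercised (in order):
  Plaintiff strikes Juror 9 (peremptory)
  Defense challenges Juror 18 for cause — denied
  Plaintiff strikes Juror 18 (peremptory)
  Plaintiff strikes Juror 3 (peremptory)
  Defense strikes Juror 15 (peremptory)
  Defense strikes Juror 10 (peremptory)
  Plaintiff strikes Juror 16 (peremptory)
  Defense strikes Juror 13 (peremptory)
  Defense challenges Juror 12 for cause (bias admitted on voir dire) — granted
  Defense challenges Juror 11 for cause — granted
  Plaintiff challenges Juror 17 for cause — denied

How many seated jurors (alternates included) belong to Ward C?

Removed: #3, #9, #10, #11, #12, #13, #15, #16, #18.
Seated (8 incl. alternates): #1, #2, #4, #5, #6, #7, #8, #14.
Of those, in Ward C: #1, #2, #4, #8 → 4.

4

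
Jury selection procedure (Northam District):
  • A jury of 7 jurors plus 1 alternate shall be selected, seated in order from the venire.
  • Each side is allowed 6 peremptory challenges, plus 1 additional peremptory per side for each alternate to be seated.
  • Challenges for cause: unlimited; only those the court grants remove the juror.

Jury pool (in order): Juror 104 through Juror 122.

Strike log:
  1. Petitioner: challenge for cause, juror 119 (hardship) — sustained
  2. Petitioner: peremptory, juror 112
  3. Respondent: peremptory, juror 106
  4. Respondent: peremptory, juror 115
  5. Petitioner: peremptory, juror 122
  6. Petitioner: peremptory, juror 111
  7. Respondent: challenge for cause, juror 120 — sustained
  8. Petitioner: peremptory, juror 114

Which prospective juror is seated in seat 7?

113

Removed: #106, #111, #112, #114, #115, #119, #120, #122.
Seating in order: seats 1–7 → #104, #105, #107, #108, #109, #110, #113; alternates → #116.
So seat 7 is #113.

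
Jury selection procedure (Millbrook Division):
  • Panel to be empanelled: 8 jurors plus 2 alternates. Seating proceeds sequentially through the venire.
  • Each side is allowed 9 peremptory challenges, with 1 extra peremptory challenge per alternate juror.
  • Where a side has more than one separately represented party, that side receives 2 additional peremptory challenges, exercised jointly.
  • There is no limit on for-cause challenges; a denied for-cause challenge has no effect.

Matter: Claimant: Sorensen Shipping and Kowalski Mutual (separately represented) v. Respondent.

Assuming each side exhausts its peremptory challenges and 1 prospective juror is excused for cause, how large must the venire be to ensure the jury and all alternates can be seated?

35

Seats to fill: 8 + 2 alternates = 10.
Peremptories — Claimant: 9 + 1×2 + 2 = 13; Respondent: 9 + 1×2 = 11; total 24.
For-cause removals: 1.
Minimum venire: 10 + 24 + 1 = 35.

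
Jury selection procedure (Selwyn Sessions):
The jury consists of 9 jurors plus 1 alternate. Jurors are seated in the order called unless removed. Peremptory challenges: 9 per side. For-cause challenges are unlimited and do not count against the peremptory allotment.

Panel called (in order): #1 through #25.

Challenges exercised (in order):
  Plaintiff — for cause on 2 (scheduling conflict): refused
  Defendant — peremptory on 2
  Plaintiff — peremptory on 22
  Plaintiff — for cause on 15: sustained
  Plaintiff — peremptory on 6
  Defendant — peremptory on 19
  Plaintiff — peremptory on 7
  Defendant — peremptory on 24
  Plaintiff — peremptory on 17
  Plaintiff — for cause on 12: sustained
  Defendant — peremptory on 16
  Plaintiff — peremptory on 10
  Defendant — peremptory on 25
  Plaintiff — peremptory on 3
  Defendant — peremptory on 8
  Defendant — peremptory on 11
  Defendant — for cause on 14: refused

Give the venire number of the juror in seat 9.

21

Removed: #2, #3, #6, #7, #8, #10, #11, #12, #15, #16, #17, #19, #22, #24, #25. (#14 stays — for-cause denied.)
Filling seats in venire order through position 9: #1, #4, #5, #9, #13, #14, #18, #20, #21.
So seat 9 is #21.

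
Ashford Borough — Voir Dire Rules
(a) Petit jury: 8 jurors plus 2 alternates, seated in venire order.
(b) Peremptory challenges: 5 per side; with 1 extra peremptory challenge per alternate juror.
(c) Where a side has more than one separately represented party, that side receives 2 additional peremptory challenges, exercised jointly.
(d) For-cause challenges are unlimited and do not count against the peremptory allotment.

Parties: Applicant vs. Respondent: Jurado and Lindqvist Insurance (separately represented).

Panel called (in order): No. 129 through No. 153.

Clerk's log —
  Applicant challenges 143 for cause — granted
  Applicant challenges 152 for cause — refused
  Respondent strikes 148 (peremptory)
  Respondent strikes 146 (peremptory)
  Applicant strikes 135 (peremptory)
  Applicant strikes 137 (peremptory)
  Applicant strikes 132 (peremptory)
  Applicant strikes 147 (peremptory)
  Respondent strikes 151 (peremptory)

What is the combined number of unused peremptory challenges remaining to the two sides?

9

Applicant allotment: 5 base + 1 × 2 alternates = 7. Respondent allotment: 5 base + 1 × 2 alternates + 2 multi-party = 9.
Applicant peremptories used: #135, #137, #132, #147 — 4 (for-cause on #143, #152 don't count).
Respondent peremptories used: #148, #146, #151 — 3.
Remaining: (7 − 4) + (9 − 3) = 9.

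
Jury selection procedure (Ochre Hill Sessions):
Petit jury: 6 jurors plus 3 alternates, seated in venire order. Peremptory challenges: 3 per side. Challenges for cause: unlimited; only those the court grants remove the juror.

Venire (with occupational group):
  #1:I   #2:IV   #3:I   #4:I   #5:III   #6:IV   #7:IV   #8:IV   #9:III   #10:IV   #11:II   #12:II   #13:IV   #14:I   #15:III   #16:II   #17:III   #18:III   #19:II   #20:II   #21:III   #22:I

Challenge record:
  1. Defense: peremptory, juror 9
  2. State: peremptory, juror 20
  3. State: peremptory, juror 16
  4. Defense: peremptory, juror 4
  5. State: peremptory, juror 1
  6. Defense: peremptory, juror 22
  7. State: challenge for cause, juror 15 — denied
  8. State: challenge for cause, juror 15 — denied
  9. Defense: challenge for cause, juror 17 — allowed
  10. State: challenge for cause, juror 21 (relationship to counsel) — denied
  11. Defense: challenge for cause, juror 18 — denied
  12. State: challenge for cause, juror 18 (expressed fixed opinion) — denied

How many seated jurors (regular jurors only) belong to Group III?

1

Removed: #1, #4, #9, #16, #17, #20, #22.
Seated jurors 1–6: #2, #3, #5, #6, #7, #8 (alternates #10, #11, #12 not counted).
Of those, in Group III: #5 → 1.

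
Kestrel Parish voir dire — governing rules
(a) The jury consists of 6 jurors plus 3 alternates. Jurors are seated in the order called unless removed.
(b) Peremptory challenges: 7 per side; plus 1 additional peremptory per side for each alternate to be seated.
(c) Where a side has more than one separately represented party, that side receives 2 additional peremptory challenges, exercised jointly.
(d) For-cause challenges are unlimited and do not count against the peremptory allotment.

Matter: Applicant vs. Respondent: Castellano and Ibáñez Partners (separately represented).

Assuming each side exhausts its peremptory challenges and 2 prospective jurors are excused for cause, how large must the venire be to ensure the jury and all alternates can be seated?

Seats to fill: 6 + 3 alternates = 9.
Peremptories — Applicant: 7 + 1×3 = 10; Respondent: 7 + 1×3 + 2 = 12; total 22.
For-cause removals: 2.
Minimum venire: 9 + 22 + 2 = 33.

33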